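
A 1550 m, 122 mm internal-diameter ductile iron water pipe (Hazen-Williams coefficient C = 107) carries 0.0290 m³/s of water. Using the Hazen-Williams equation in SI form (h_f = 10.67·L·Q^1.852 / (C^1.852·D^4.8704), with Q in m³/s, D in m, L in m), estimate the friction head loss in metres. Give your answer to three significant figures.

h_f ≈ 115 m

h_f = 10.67·1550·0.0290^1.852 / (107^1.852·0.122^4.8704) = 115.4 m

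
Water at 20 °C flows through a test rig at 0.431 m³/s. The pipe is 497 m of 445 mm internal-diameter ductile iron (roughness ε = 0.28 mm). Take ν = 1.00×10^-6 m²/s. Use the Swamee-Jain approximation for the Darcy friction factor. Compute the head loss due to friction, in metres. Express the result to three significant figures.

V = 4Q/(πD²) = 4·0.431/(π·0.445²) = 2.771 m/s
Re = VD/ν = 2.771·0.445/1.00×10^-6 = 1.23×10^6 → turbulent
ε/D = 0.28/445 = 6.29×10^-4
Swamee-Jain: f = 0.01803
h_f = f(L/D)V²/(2g) = 0.01803·(497/0.445)·2.771²/(2·9.81) = 7.882 m

h_f ≈ 7.88 m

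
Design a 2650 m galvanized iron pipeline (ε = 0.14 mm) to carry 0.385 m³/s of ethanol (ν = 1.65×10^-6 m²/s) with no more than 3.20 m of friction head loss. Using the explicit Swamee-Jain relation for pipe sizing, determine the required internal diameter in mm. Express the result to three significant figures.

Swamee-Jain (Type III): D = 0.66·[ε^1.25·(LQ²/(gh_f))^4.75 + ν·Q^9.4·(L/(gh_f))^5.2]^0.04
LQ²/(gh_f) = 12.51; L/(gh_f) = 84.42
Term 1 = ε^1.25·(…)^4.75 = 2.48; Term 2 = ν·Q^9.4·(…)^5.2 = 2.18
D = 0.66·(2.48 + 2.18)^0.04 = 0.7019 m = 702 mm
Check: V = 0.995 m/s, Re = 4.23×10^5, f = 0.01574, h_f = 3.00 m ≈ 3.20 m ✓

D ≈ 702 mm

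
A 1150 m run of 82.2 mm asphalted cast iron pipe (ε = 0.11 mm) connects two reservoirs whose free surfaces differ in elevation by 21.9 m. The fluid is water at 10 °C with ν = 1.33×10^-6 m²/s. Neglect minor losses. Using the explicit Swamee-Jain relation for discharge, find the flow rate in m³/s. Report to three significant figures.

Q ≈ 0.00600 m³/s

Swamee-Jain (Type II): Q = -0.965·√(gD⁵h_f/L)·ln[ε/(3.7D) + √(3.17ν²L/(gD³h_f))]
√(gD⁵h_f/L) = √(9.81·0.0822⁵·21.9/1150) = 8.373×10^-4
ε/(3.7D) = 3.62×10^-4; √(3.17ν²L/(gD³h_f)) = 2.32×10^-4
Q = -0.965·8.373×10^-4·ln(5.941×10^-4) = 0.006002 m³/s
Check: V = 1.13 m/s, Re = 6.99×10^4, f = 0.02422, h_f = 22.1 m ≈ 21.9 m ✓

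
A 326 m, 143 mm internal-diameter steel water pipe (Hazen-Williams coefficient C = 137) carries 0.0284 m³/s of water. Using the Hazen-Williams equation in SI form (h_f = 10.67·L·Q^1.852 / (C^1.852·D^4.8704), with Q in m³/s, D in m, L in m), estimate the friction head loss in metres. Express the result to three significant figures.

h_f ≈ 6.82 m

h_f = 10.67·326·0.0284^1.852 / (137^1.852·0.143^4.8704) = 6.817 m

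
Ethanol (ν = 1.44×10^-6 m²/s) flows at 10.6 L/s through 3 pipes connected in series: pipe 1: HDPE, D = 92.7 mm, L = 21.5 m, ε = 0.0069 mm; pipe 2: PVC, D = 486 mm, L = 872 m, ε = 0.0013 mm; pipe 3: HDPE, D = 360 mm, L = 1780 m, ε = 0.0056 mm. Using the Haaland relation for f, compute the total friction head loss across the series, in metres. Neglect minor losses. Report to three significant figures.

Pipe 1: V = 1.571 m/s, Re = 1.01×10^5, ε/D = 7.44×10^-5, f = 0.01811, h_1 = f(L/D)V²/2g = 0.5280 m
Pipe 2: V = 0.05714 m/s, Re = 1.93×10^4, ε/D = 2.67×10^-6, f = 0.02599, h_2 = f(L/D)V²/2g = 0.007760 m
Pipe 3: V = 0.1041 m/s, Re = 2.60×10^4, ε/D = 1.56×10^-5, f = 0.02415, h_3 = f(L/D)V²/2g = 0.06600 m
Series → Q common, losses add: H = Σh = 0.6017 m

H ≈ 0.602 m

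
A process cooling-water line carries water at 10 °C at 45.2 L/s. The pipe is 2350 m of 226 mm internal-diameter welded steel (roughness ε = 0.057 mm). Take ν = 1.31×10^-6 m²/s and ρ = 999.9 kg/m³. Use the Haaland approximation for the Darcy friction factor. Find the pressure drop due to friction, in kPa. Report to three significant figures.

Δp ≈ 114 kPa

V = 4Q/(πD²) = 4·0.0452/(π·0.226²) = 1.127 m/s
Re = VD/ν = 1.127·0.226/1.31×10^-6 = 1.94×10^5 → turbulent
ε/D = 0.057/226 = 2.52×10^-4
Haaland: f = 0.01727
h_f = f(L/D)V²/(2g) = 0.01727·(2350/0.226)·1.127²/(2·9.81) = 11.62 m
Δp = ρg·h_f = 999.9·9.81·11.62 = 114.0 kPa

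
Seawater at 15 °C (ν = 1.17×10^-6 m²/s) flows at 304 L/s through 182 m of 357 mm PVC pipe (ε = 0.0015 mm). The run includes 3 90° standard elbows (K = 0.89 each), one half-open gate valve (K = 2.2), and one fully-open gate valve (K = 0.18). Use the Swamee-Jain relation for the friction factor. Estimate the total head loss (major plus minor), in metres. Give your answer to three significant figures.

H_L ≈ 5.22 m

V = 4Q/(πD²) = 3.037 m/s; V²/2g = 0.4701 m
Re = 9.27×10^5, ε/D = 4.20×10^-6 → f = 0.01186 (Swamee-Jain)
Major: h_f = f(L/D)·V²/2g = 0.01186·509.8·0.4701 = 2.842 m
Minor: ΣK = 5.05; h_m = ΣK·V²/2g = 2.374 m
Total H_L = 2.842 + 2.374 = 5.216 m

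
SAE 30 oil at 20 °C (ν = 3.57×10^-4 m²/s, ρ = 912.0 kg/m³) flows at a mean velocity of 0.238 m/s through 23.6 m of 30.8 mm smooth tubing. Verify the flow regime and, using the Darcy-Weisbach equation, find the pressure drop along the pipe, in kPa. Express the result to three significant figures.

Re = VD/ν = 0.238·0.03080/3.57×10^-4 = 20.5 → laminar (Re < 2300)
f = 64/Re = 3.117
h_f = f(L/D)V²/(2g) = 3.117·(23.6/0.03080)·0.238²/(2·9.81) = 6.895 m
Δp = ρg·h_f = 912.0·9.81·6.895 = 61.69 kPa

Δp ≈ 61.7 kPa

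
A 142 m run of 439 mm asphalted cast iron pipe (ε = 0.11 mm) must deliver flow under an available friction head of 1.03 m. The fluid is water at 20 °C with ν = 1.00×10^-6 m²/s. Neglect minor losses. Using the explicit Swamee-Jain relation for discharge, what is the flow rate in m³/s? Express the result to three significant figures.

Swamee-Jain (Type II): Q = -0.965·√(gD⁵h_f/L)·ln[ε/(3.7D) + √(3.17ν²L/(gD³h_f))]
√(gD⁵h_f/L) = √(9.81·0.439⁵·1.03/142) = 0.03406
ε/(3.7D) = 6.77×10^-5; √(3.17ν²L/(gD³h_f)) = 2.29×10^-5
Q = -0.965·0.03406·ln(9.067×10^-5) = 0.3060 m³/s
Check: V = 2.02 m/s, Re = 8.87×10^5, f = 0.01539, h_f = 1.04 m ≈ 1.03 m ✓

Q ≈ 0.306 m³/s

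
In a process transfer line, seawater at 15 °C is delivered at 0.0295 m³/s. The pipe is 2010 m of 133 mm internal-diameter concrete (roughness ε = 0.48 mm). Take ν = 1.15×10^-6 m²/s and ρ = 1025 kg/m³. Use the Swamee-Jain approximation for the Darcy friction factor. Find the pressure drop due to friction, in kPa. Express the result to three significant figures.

Δp ≈ 986 kPa

V = 4Q/(πD²) = 4·0.0295/(π·0.133²) = 2.123 m/s
Re = VD/ν = 2.123·0.133/1.15×10^-6 = 2.46×10^5 → turbulent
ε/D = 0.48/133 = 0.00361
Swamee-Jain: f = 0.02822
h_f = f(L/D)V²/(2g) = 0.02822·(2010/0.133)·2.123²/(2·9.81) = 98.02 m
Δp = ρg·h_f = 1025·9.81·98.02 = 985.6 kPa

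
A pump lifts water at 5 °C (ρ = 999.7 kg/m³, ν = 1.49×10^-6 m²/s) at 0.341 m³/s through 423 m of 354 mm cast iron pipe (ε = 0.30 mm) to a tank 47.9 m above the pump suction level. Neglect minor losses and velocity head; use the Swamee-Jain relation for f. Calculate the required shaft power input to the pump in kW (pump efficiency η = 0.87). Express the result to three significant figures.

P_shaft ≈ 239 kW

V = 4Q/(πD²) = 3.465 m/s; Re = 8.23×10^5; ε/D = 8.47×10^-4; f = 0.01938
h_f = f(L/D)V²/2g = 14.17 m
Total head H = z + h_f = 47.9 + 14.17 = 62.07 m
P_hyd = ρgQH = 999.7·9.81·0.341·62.07 = 207.6 kW
P_shaft = P_hyd/η = 207.6/0.87 = 238.6 kW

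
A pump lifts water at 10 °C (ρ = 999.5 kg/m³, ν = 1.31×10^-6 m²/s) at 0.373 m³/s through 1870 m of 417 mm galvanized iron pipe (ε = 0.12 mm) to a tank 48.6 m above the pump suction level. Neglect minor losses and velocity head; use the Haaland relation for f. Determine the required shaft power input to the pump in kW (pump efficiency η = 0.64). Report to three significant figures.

V = 4Q/(πD²) = 2.731 m/s; Re = 8.69×10^5; ε/D = 2.88×10^-4; f = 0.01558
h_f = f(L/D)V²/2g = 26.56 m
Total head H = z + h_f = 48.6 + 26.56 = 75.16 m
P_hyd = ρgQH = 999.5·9.81·0.373·75.16 = 274.9 kW
P_shaft = P_hyd/η = 274.9/0.64 = 429.5 kW

P_shaft ≈ 430 kW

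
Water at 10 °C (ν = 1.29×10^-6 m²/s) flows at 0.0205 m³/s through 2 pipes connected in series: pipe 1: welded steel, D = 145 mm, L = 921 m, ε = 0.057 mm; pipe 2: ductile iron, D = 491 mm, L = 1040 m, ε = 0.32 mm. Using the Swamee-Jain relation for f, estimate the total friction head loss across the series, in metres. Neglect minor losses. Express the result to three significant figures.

Pipe 1: V = 1.241 m/s, Re = 1.40×10^5, ε/D = 3.93×10^-4, f = 0.01909, h_1 = f(L/D)V²/2g = 9.527 m
Pipe 2: V = 0.1083 m/s, Re = 4.12×10^4, ε/D = 6.52×10^-4, f = 0.02386, h_2 = f(L/D)V²/2g = 0.03019 m
Series → Q common, losses add: H = Σh = 9.557 m

H ≈ 9.56 m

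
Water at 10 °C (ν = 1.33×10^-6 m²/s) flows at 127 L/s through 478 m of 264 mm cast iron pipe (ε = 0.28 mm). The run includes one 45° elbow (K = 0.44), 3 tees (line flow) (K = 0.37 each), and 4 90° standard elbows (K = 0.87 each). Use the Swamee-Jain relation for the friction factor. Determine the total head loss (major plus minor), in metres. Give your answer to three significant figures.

H_L ≈ 11.6 m

V = 4Q/(πD²) = 2.320 m/s; V²/2g = 0.2744 m
Re = 4.61×10^5, ε/D = 0.00106 → f = 0.02067 (Swamee-Jain)
Major: h_f = f(L/D)·V²/2g = 0.02067·1811·0.2744 = 10.27 m
Minor: ΣK = 5.03; h_m = ΣK·V²/2g = 1.380 m
Total H_L = 10.27 + 1.380 = 11.65 m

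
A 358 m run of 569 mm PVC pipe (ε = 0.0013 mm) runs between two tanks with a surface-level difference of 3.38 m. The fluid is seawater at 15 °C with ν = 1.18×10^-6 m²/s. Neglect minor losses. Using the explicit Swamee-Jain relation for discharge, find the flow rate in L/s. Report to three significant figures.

Swamee-Jain (Type II): Q = -0.965·√(gD⁵h_f/L)·ln[ε/(3.7D) + √(3.17ν²L/(gD³h_f))]
√(gD⁵h_f/L) = √(9.81·0.569⁵·3.38/358) = 0.07432
ε/(3.7D) = 6.17×10^-7; √(3.17ν²L/(gD³h_f)) = 1.61×10^-5
Q = -0.965·0.07432·ln(1.670×10^-5) = 0.7890 m³/s
Check: V = 3.10 m/s, Re = 1.50×10^6, f = 0.01093, h_f = 3.37 m ≈ 3.38 m ✓

Q ≈ 789 L/s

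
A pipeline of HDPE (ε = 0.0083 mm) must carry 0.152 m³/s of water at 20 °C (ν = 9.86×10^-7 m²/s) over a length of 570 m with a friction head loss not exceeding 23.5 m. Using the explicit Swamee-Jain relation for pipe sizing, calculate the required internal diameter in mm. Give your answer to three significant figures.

D ≈ 228 mm

Swamee-Jain (Type III): D = 0.66·[ε^1.25·(LQ²/(gh_f))^4.75 + ν·Q^9.4·(L/(gh_f))^5.2]^0.04
LQ²/(gh_f) = 0.05712; L/(gh_f) = 2.473
Term 1 = ε^1.25·(…)^4.75 = 5.54×10^-13; Term 2 = ν·Q^9.4·(…)^5.2 = 2.23×10^-12
D = 0.66·(5.54×10^-13 + 2.23×10^-12)^0.04 = 0.2277 m = 228 mm
Check: V = 3.73 m/s, Re = 8.62×10^5, f = 0.01266, h_f = 22.5 m ≈ 23.5 m ✓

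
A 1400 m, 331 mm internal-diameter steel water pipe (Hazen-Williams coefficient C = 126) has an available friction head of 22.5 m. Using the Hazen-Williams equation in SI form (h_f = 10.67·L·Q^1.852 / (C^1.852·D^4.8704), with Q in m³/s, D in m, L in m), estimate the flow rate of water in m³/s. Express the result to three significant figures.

Q ≈ 0.206 m³/s

Rearranging: Q = [h_f·C^1.852·D^4.8704 / (10.67·L)]^(1/1.852)
Q = [22.5·126^1.852·0.331^4.8704 / (10.67·1400)]^0.540 = 0.2060 m³/s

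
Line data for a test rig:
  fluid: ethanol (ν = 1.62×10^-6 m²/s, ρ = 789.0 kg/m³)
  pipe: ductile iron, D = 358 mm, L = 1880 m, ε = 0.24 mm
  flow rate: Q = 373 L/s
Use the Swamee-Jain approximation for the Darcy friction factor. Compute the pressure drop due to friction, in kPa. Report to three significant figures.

V = 4Q/(πD²) = 4·0.373/(π·0.358²) = 3.706 m/s
Re = VD/ν = 3.706·0.358/1.62×10^-6 = 8.19×10^5 → turbulent
ε/D = 0.24/358 = 6.70×10^-4
Swamee-Jain: f = 0.01845
h_f = f(L/D)V²/(2g) = 0.01845·(1880/0.358)·3.706²/(2·9.81) = 67.82 m
Δp = ρg·h_f = 789.0·9.81·67.82 = 524.9 kPa

Δp ≈ 525 kPa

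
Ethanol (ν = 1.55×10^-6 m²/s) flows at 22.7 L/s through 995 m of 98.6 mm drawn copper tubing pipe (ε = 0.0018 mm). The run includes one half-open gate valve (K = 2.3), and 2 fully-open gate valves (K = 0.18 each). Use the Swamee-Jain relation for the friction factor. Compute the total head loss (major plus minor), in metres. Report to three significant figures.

V = 4Q/(πD²) = 2.973 m/s; V²/2g = 0.4505 m
Re = 1.89×10^5, ε/D = 1.83×10^-5 → f = 0.01586 (Swamee-Jain)
Major: h_f = f(L/D)·V²/2g = 0.01586·10091·0.4505 = 72.12 m
Minor: ΣK = 2.66; h_m = ΣK·V²/2g = 1.198 m
Total H_L = 72.12 + 1.198 = 73.32 m

H_L ≈ 73.3 m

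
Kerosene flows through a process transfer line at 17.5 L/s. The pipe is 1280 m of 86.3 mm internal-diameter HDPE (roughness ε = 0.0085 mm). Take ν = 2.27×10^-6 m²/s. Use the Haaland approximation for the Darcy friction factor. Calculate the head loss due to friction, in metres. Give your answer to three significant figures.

V = 4Q/(πD²) = 4·0.0175/(π·0.0863²) = 2.992 m/s
Re = VD/ν = 2.992·0.0863/2.27×10^-6 = 1.14×10^5 → turbulent
ε/D = 0.0085/86.3 = 9.85×10^-5
Haaland: f = 0.01783
h_f = f(L/D)V²/(2g) = 0.01783·(1280/0.0863)·2.992²/(2·9.81) = 120.6 m

h_f ≈ 121 m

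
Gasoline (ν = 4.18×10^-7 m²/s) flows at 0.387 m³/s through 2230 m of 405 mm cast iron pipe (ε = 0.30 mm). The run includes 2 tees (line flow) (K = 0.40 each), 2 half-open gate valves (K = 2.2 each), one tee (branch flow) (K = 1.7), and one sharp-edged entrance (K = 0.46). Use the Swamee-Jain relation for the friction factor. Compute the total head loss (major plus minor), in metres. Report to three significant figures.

V = 4Q/(πD²) = 3.004 m/s; V²/2g = 0.4600 m
Re = 2.91×10^6, ε/D = 7.41×10^-4 → f = 0.01846 (Swamee-Jain)
Major: h_f = f(L/D)·V²/2g = 0.01846·5506·0.4600 = 46.75 m
Minor: ΣK = 7.36; h_m = ΣK·V²/2g = 3.385 m
Total H_L = 46.75 + 3.385 = 50.14 m

H_L ≈ 50.1 m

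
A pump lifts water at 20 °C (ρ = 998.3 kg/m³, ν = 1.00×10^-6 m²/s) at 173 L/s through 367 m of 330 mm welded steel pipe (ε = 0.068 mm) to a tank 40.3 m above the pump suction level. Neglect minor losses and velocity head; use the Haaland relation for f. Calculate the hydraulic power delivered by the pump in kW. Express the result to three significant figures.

V = 4Q/(πD²) = 2.023 m/s; Re = 6.67×10^5; ε/D = 2.06×10^-4; f = 0.01502
h_f = f(L/D)V²/2g = 3.483 m
Total head H = z + h_f = 40.3 + 3.483 = 43.78 m
P_hyd = ρgQH = 998.3·9.81·0.173·43.78 = 74.18 kW

P_hyd ≈ 74.2 kW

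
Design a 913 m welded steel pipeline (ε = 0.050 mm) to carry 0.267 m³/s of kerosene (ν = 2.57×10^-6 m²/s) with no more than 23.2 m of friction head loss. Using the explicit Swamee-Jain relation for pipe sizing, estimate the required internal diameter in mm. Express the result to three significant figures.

D ≈ 328 mm

Swamee-Jain (Type III): D = 0.66·[ε^1.25·(LQ²/(gh_f))^4.75 + ν·Q^9.4·(L/(gh_f))^5.2]^0.04
LQ²/(gh_f) = 0.2860; L/(gh_f) = 4.012
Term 1 = ε^1.25·(…)^4.75 = 1.10×10^-8; Term 2 = ν·Q^9.4·(…)^5.2 = 1.43×10^-8
D = 0.66·(1.10×10^-8 + 1.43×10^-8)^0.04 = 0.3279 m = 328 mm
Check: V = 3.16 m/s, Re = 4.03×10^5, f = 0.01538, h_f = 21.8 m ≈ 23.2 m ✓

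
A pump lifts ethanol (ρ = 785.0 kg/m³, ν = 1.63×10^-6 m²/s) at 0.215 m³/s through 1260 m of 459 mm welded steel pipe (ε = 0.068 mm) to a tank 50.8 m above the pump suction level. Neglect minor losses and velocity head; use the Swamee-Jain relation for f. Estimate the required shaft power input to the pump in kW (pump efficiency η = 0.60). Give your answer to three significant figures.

V = 4Q/(πD²) = 1.299 m/s; Re = 3.66×10^5; ε/D = 1.48×10^-4; f = 0.01551
h_f = f(L/D)V²/2g = 3.663 m
Total head H = z + h_f = 50.8 + 3.663 = 54.46 m
P_hyd = ρgQH = 785.0·9.81·0.215·54.46 = 90.17 kW
P_shaft = P_hyd/η = 90.17/0.60 = 150.3 kW

P_shaft ≈ 150 kW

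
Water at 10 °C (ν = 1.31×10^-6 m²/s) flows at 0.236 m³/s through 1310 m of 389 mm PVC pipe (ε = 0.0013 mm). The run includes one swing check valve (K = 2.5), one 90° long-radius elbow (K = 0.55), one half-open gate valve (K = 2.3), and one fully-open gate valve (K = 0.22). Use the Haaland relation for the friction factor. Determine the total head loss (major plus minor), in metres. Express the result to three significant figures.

H_L ≈ 9.73 m

V = 4Q/(πD²) = 1.986 m/s; V²/2g = 0.2010 m
Re = 5.90×10^5, ε/D = 3.34×10^-6 → f = 0.01273 (Haaland)
Major: h_f = f(L/D)·V²/2g = 0.01273·3368·0.2010 = 8.614 m
Minor: ΣK = 5.57; h_m = ΣK·V²/2g = 1.119 m
Total H_L = 8.614 + 1.119 = 9.733 m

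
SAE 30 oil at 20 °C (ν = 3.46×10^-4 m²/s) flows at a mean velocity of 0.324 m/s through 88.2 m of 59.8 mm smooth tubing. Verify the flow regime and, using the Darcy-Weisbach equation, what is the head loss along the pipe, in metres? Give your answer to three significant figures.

h_f ≈ 9.02 m

Re = VD/ν = 0.324·0.05980/3.46×10^-4 = 56.0 → laminar (Re < 2300)
f = 64/Re = 1.143
h_f = f(L/D)V²/(2g) = 1.143·(88.2/0.05980)·0.324²/(2·9.81) = 9.019 m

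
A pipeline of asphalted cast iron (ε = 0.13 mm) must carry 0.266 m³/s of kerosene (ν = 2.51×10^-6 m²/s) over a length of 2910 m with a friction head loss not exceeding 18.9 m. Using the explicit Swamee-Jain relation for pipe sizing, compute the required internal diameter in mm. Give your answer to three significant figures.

D ≈ 440 mm

Swamee-Jain (Type III): D = 0.66·[ε^1.25·(LQ²/(gh_f))^4.75 + ν·Q^9.4·(L/(gh_f))^5.2]^0.04
LQ²/(gh_f) = 1.111; L/(gh_f) = 15.70
Term 1 = ε^1.25·(…)^4.75 = 2.28×10^-5; Term 2 = ν·Q^9.4·(…)^5.2 = 1.63×10^-5
D = 0.66·(2.28×10^-5 + 1.63×10^-5)^0.04 = 0.4398 m = 440 mm
Check: V = 1.75 m/s, Re = 3.07×10^5, f = 0.01699, h_f = 17.6 m ≈ 18.9 m ✓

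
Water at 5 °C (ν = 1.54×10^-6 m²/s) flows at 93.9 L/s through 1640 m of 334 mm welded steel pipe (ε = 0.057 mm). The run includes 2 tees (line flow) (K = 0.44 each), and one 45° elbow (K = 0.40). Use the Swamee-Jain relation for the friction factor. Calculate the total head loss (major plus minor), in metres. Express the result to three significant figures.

H_L ≈ 4.84 m

V = 4Q/(πD²) = 1.072 m/s; V²/2g = 0.05854 m
Re = 2.32×10^5, ε/D = 1.71×10^-4 → f = 0.01659 (Swamee-Jain)
Major: h_f = f(L/D)·V²/2g = 0.01659·4910·0.05854 = 4.768 m
Minor: ΣK = 1.28; h_m = ΣK·V²/2g = 0.07493 m
Total H_L = 4.768 + 0.07493 = 4.842 m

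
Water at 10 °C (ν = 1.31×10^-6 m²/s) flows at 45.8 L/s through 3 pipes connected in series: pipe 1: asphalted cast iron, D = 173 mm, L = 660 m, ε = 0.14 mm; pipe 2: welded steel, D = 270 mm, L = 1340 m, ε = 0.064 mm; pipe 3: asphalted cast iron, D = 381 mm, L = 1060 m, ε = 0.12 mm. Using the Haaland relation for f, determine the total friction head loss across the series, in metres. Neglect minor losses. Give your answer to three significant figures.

Pipe 1: V = 1.948 m/s, Re = 2.57×10^5, ε/D = 8.09×10^-4, f = 0.01983, h_1 = f(L/D)V²/2g = 14.64 m
Pipe 2: V = 0.7999 m/s, Re = 1.65×10^5, ε/D = 2.37×10^-4, f = 0.01755, h_2 = f(L/D)V²/2g = 2.840 m
Pipe 3: V = 0.4017 m/s, Re = 1.17×10^5, ε/D = 3.15×10^-4, f = 0.01883, h_3 = f(L/D)V²/2g = 0.4309 m
Series → Q common, losses add: H = Σh = 17.91 m

H ≈ 17.9 m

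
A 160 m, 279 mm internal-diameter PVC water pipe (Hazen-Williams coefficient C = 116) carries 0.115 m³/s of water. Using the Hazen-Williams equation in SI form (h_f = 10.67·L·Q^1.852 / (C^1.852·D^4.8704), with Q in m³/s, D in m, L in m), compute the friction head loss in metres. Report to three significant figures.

h_f ≈ 2.34 m

h_f = 10.67·160·0.115^1.852 / (116^1.852·0.279^4.8704) = 2.341 m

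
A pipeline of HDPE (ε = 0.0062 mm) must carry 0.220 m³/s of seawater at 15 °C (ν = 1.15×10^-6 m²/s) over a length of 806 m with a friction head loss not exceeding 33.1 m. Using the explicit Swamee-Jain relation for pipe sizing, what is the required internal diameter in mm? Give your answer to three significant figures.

Swamee-Jain (Type III): D = 0.66·[ε^1.25·(LQ²/(gh_f))^4.75 + ν·Q^9.4·(L/(gh_f))^5.2]^0.04
LQ²/(gh_f) = 0.1201; L/(gh_f) = 2.482
Term 1 = ε^1.25·(…)^4.75 = 1.32×10^-11; Term 2 = ν·Q^9.4·(…)^5.2 = 8.56×10^-11
D = 0.66·(1.32×10^-11 + 8.56×10^-11)^0.04 = 0.2626 m = 263 mm
Check: V = 4.06 m/s, Re = 9.27×10^5, f = 0.01229, h_f = 31.7 m ≈ 33.1 m ✓

D ≈ 263 mm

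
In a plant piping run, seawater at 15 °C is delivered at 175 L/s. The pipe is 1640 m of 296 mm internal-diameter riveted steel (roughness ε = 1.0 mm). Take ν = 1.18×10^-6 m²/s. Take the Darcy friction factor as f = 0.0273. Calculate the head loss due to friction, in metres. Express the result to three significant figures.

h_f ≈ 49.9 m

V = 4Q/(πD²) = 4·0.175/(π·0.296²) = 2.543 m/s
h_f = f(L/D)V²/(2g) = 0.02730·(1640/0.296)·2.543²/(2·9.81) = 49.86 m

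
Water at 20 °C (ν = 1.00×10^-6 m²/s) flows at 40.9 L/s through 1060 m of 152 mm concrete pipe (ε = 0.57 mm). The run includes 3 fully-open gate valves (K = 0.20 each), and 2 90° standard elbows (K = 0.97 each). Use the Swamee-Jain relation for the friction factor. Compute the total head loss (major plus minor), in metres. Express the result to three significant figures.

V = 4Q/(πD²) = 2.254 m/s; V²/2g = 0.2589 m
Re = 3.43×10^5, ε/D = 0.00375 → f = 0.02836 (Swamee-Jain)
Major: h_f = f(L/D)·V²/2g = 0.02836·6974·0.2589 = 51.20 m
Minor: ΣK = 2.54; h_m = ΣK·V²/2g = 0.6577 m
Total H_L = 51.20 + 0.6577 = 51.86 m

H_L ≈ 51.9 m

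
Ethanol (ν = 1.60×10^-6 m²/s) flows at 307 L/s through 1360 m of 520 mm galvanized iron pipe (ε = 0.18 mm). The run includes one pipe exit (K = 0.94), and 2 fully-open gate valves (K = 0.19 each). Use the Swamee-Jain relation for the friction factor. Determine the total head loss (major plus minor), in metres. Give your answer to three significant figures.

H_L ≈ 4.82 m

V = 4Q/(πD²) = 1.446 m/s; V²/2g = 0.1065 m
Re = 4.70×10^5, ε/D = 3.46×10^-4 → f = 0.01680 (Swamee-Jain)
Major: h_f = f(L/D)·V²/2g = 0.01680·2615·0.1065 = 4.679 m
Minor: ΣK = 1.32; h_m = ΣK·V²/2g = 0.1406 m
Total H_L = 4.679 + 0.1406 = 4.819 m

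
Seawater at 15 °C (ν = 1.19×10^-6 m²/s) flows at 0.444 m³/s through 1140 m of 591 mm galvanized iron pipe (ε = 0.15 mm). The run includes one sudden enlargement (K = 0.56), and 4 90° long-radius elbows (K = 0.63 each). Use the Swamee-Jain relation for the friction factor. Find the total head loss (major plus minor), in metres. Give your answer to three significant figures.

V = 4Q/(πD²) = 1.619 m/s; V²/2g = 0.1335 m
Re = 8.04×10^5, ε/D = 2.54×10^-4 → f = 0.01550 (Swamee-Jain)
Major: h_f = f(L/D)·V²/2g = 0.01550·1929·0.1335 = 3.992 m
Minor: ΣK = 3.08; h_m = ΣK·V²/2g = 0.4112 m
Total H_L = 3.992 + 0.4112 = 4.404 m

H_L ≈ 4.40 m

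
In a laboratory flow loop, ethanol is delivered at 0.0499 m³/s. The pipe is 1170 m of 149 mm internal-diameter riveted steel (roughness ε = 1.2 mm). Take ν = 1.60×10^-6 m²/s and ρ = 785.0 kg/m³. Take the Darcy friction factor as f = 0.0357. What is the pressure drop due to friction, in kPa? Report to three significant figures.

V = 4Q/(πD²) = 4·0.0499/(π·0.149²) = 2.862 m/s
h_f = f(L/D)V²/(2g) = 0.03570·(1170/0.149)·2.862²/(2·9.81) = 117.0 m
Δp = ρg·h_f = 785.0·9.81·117.0 = 901.1 kPa

Δp ≈ 901 kPa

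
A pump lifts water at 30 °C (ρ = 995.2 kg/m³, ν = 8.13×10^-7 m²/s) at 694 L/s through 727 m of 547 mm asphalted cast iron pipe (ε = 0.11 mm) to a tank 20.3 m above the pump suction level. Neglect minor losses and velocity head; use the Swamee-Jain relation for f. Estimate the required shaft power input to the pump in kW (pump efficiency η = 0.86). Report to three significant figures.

V = 4Q/(πD²) = 2.953 m/s; Re = 1.99×10^6; ε/D = 2.01×10^-4; f = 0.01434
h_f = f(L/D)V²/2g = 8.469 m
Total head H = z + h_f = 20.3 + 8.469 = 28.77 m
P_hyd = ρgQH = 995.2·9.81·0.694·28.77 = 194.9 kW
P_shaft = P_hyd/η = 194.9/0.86 = 226.7 kW

P_shaft ≈ 227 kW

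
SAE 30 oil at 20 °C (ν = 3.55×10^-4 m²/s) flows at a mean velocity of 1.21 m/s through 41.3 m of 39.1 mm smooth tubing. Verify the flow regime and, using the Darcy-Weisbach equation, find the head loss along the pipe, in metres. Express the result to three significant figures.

Re = VD/ν = 1.21·0.03910/3.55×10^-4 = 133 → laminar (Re < 2300)
f = 64/Re = 0.4802
h_f = f(L/D)V²/(2g) = 0.4802·(41.3/0.03910)·1.21²/(2·9.81) = 37.85 m

h_f ≈ 37.9 m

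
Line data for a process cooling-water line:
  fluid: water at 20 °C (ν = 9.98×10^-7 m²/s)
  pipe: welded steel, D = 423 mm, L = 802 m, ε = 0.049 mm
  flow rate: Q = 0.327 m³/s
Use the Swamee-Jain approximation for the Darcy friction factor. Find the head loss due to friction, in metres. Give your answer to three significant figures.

h_f ≈ 7.19 m

V = 4Q/(πD²) = 4·0.327/(π·0.423²) = 2.327 m/s
Re = VD/ν = 2.327·0.423/9.98×10^-7 = 9.86×10^5 → turbulent
ε/D = 0.049/423 = 1.16×10^-4
Swamee-Jain: f = 0.01375
h_f = f(L/D)V²/(2g) = 0.01375·(802/0.423)·2.327²/(2·9.81) = 7.194 m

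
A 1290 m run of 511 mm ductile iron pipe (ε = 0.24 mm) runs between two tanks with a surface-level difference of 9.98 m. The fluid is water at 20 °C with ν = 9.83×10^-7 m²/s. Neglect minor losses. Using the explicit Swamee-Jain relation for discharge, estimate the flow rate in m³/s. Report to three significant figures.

Swamee-Jain (Type II): Q = -0.965·√(gD⁵h_f/L)·ln[ε/(3.7D) + √(3.17ν²L/(gD³h_f))]
√(gD⁵h_f/L) = √(9.81·0.511⁵·9.98/1290) = 0.05142
ε/(3.7D) = 1.27×10^-4; √(3.17ν²L/(gD³h_f)) = 1.74×10^-5
Q = -0.965·0.05142·ln(1.443×10^-4) = 0.4388 m³/s
Check: V = 2.14 m/s, Re = 1.11×10^6, f = 0.01704, h_f = 10.0 m ≈ 9.98 m ✓

Q ≈ 0.439 m³/s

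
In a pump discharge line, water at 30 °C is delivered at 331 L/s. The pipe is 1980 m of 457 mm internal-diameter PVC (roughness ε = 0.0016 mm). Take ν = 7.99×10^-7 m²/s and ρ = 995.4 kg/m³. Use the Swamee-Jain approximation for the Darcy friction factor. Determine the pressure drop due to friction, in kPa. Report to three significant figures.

V = 4Q/(πD²) = 4·0.331/(π·0.457²) = 2.018 m/s
Re = VD/ν = 2.018·0.457/7.99×10^-7 = 1.15×10^6 → turbulent
ε/D = 0.0016/457 = 3.50×10^-6
Swamee-Jain: f = 0.01143
h_f = f(L/D)V²/(2g) = 0.01143·(1980/0.457)·2.018²/(2·9.81) = 10.28 m
Δp = ρg·h_f = 995.4·9.81·10.28 = 100.3 kPa

Δp ≈ 100 kPa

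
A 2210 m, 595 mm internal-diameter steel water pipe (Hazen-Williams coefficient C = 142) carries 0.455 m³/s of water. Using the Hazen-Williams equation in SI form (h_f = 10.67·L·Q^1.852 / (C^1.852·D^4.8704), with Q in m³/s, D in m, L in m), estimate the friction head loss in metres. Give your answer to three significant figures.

h_f ≈ 7.10 m

h_f = 10.67·2210·0.455^1.852 / (142^1.852·0.595^4.8704) = 7.101 m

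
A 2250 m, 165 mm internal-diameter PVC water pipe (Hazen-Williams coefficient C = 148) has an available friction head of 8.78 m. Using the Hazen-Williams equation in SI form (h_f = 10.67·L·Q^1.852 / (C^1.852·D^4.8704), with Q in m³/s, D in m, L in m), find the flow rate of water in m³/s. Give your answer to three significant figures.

Rearranging: Q = [h_f·C^1.852·D^4.8704 / (10.67·L)]^(1/1.852)
Q = [8.78·148^1.852·0.165^4.8704 / (10.67·2250)]^0.540 = 0.01806 m³/s

Q ≈ 0.0181 m³/s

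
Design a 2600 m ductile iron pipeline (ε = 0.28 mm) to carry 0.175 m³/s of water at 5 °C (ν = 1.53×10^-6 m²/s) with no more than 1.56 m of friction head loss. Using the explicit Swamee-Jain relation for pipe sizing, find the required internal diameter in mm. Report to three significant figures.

Swamee-Jain (Type III): D = 0.66·[ε^1.25·(LQ²/(gh_f))^4.75 + ν·Q^9.4·(L/(gh_f))^5.2]^0.04
LQ²/(gh_f) = 5.203; L/(gh_f) = 169.9
Term 1 = ε^1.25·(…)^4.75 = 0.0914; Term 2 = ν·Q^9.4·(…)^5.2 = 0.0464
D = 0.66·(0.0914 + 0.0464)^0.04 = 0.6097 m = 610 mm
Check: V = 0.599 m/s, Re = 2.39×10^5, f = 0.01842, h_f = 1.44 m ≈ 1.56 m ✓

D ≈ 610 mm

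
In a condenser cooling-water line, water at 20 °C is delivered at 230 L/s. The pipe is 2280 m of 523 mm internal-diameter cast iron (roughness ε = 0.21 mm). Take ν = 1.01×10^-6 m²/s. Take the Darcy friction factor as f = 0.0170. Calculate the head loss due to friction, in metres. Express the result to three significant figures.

h_f ≈ 4.33 m

V = 4Q/(πD²) = 4·0.230/(π·0.523²) = 1.071 m/s
h_f = f(L/D)V²/(2g) = 0.01700·(2280/0.523)·1.071²/(2·9.81) = 4.330 m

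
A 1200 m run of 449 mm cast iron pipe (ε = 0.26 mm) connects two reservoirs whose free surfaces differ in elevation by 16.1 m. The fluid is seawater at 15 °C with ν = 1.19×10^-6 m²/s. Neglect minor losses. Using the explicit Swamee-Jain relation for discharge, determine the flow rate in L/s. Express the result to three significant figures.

Q ≈ 409 L/s

Swamee-Jain (Type II): Q = -0.965·√(gD⁵h_f/L)·ln[ε/(3.7D) + √(3.17ν²L/(gD³h_f))]
√(gD⁵h_f/L) = √(9.81·0.449⁵·16.1/1200) = 0.04901
ε/(3.7D) = 1.57×10^-4; √(3.17ν²L/(gD³h_f)) = 1.94×10^-5
Q = -0.965·0.04901·ln(1.759×10^-4) = 0.4089 m³/s
Check: V = 2.58 m/s, Re = 9.74×10^5, f = 0.01783, h_f = 16.2 m ≈ 16.1 m ✓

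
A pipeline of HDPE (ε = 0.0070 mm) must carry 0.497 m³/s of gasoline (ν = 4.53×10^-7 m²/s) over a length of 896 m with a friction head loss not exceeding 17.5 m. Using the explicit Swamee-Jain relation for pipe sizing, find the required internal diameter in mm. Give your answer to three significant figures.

D ≈ 404 mm

Swamee-Jain (Type III): D = 0.66·[ε^1.25·(LQ²/(gh_f))^4.75 + ν·Q^9.4·(L/(gh_f))^5.2]^0.04
LQ²/(gh_f) = 1.289; L/(gh_f) = 5.219
Term 1 = ε^1.25·(…)^4.75 = 1.20×10^-6; Term 2 = ν·Q^9.4·(…)^5.2 = 3.41×10^-6
D = 0.66·(1.20×10^-6 + 3.41×10^-6)^0.04 = 0.4038 m = 404 mm
Check: V = 3.88 m/s, Re = 3.46×10^6, f = 0.01035, h_f = 17.6 m ≈ 17.5 m ✓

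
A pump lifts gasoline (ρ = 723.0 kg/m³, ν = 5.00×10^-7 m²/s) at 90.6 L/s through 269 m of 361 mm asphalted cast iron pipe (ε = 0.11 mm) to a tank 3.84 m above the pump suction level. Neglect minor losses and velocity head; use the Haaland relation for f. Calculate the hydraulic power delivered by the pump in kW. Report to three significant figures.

P_hyd ≈ 2.77 kW

V = 4Q/(πD²) = 0.8852 m/s; Re = 6.39×10^5; ε/D = 3.05×10^-4; f = 0.01596
h_f = f(L/D)V²/2g = 0.4750 m
Total head H = z + h_f = 3.84 + 0.4750 = 4.315 m
P_hyd = ρgQH = 723.0·9.81·0.0906·4.315 = 2.773 kW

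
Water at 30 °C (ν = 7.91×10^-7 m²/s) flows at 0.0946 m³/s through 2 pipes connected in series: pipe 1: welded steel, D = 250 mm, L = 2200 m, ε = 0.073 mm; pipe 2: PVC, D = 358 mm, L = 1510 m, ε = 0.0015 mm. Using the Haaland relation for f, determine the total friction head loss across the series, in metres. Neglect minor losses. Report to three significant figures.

Pipe 1: V = 1.927 m/s, Re = 6.09×10^5, ε/D = 2.92×10^-4, f = 0.01590, h_1 = f(L/D)V²/2g = 26.48 m
Pipe 2: V = 0.9398 m/s, Re = 4.25×10^5, ε/D = 4.19×10^-6, f = 0.01349, h_2 = f(L/D)V²/2g = 2.561 m
Series → Q common, losses add: H = Σh = 29.04 m

H ≈ 29.0 m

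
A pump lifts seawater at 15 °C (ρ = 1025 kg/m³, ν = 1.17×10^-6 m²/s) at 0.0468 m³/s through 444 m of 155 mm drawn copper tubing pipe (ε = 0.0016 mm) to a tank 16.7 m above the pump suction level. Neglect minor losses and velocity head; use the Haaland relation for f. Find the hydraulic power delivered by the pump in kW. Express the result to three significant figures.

P_hyd ≈ 13.9 kW

V = 4Q/(πD²) = 2.480 m/s; Re = 3.29×10^5; ε/D = 1.03×10^-5; f = 0.01419
h_f = f(L/D)V²/2g = 12.74 m
Total head H = z + h_f = 16.7 + 12.74 = 29.44 m
P_hyd = ρgQH = 1025·9.81·0.0468·29.44 = 13.86 kW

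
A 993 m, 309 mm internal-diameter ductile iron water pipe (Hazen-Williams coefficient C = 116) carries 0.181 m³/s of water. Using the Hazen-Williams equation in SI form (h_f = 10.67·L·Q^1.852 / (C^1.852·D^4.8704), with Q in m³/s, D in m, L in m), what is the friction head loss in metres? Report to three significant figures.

h_f = 10.67·993·0.181^1.852 / (116^1.852·0.309^4.8704) = 20.47 m

h_f ≈ 20.5 m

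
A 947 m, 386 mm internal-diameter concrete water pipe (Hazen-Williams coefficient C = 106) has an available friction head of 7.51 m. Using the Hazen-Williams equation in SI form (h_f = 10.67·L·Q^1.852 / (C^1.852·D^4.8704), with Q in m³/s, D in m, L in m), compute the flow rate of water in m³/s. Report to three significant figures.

Q ≈ 0.177 m³/s

Rearranging: Q = [h_f·C^1.852·D^4.8704 / (10.67·L)]^(1/1.852)
Q = [7.51·106^1.852·0.386^4.8704 / (10.67·947)]^0.540 = 0.1773 m³/s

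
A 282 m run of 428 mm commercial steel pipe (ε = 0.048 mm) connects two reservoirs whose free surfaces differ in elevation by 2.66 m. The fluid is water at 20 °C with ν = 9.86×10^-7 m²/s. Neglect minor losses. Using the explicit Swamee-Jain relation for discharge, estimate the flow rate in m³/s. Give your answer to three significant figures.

Q ≈ 0.348 m³/s

Swamee-Jain (Type II): Q = -0.965·√(gD⁵h_f/L)·ln[ε/(3.7D) + √(3.17ν²L/(gD³h_f))]
√(gD⁵h_f/L) = √(9.81·0.428⁵·2.66/282) = 0.03646
ε/(3.7D) = 3.03×10^-5; √(3.17ν²L/(gD³h_f)) = 2.06×10^-5
Q = -0.965·0.03646·ln(5.092×10^-5) = 0.3478 m³/s
Check: V = 2.42 m/s, Re = 1.05×10^6, f = 0.01363, h_f = 2.67 m ≈ 2.66 m ✓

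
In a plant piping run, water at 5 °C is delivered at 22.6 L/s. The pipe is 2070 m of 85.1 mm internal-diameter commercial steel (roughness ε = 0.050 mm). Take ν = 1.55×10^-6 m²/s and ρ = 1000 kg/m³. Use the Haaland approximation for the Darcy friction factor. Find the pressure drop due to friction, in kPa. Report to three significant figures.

V = 4Q/(πD²) = 4·0.0226/(π·0.0851²) = 3.973 m/s
Re = VD/ν = 3.973·0.0851/1.55×10^-6 = 2.18×10^5 → turbulent
ε/D = 0.050/85.1 = 5.88×10^-4
Haaland: f = 0.01896
h_f = f(L/D)V²/(2g) = 0.01896·(2070/0.0851)·3.973²/(2·9.81) = 371.1 m
Δp = ρg·h_f = 1000·9.81·371.1 = 3640 kPa

Δp ≈ 3640 kPa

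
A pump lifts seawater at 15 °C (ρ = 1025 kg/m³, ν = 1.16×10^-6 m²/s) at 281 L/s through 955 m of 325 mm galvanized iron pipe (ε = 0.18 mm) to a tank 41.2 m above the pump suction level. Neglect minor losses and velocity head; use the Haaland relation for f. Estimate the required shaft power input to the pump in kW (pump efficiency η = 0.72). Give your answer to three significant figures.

P_shaft ≈ 280 kW

V = 4Q/(πD²) = 3.387 m/s; Re = 9.49×10^5; ε/D = 5.54×10^-4; f = 0.01755
h_f = f(L/D)V²/2g = 30.16 m
Total head H = z + h_f = 41.2 + 30.16 = 71.36 m
P_hyd = ρgQH = 1025·9.81·0.281·71.36 = 201.6 kW
P_shaft = P_hyd/η = 201.6/0.72 = 280.1 kW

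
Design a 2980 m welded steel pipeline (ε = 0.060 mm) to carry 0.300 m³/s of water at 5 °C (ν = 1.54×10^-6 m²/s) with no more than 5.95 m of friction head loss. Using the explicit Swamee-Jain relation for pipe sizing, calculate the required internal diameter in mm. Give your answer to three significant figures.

D ≈ 566 mm

Swamee-Jain (Type III): D = 0.66·[ε^1.25·(LQ²/(gh_f))^4.75 + ν·Q^9.4·(L/(gh_f))^5.2]^0.04
LQ²/(gh_f) = 4.595; L/(gh_f) = 51.05
Term 1 = ε^1.25·(…)^4.75 = 0.00739; Term 2 = ν·Q^9.4·(…)^5.2 = 0.0143
D = 0.66·(0.00739 + 0.0143)^0.04 = 0.5662 m = 566 mm
Check: V = 1.19 m/s, Re = 4.38×10^5, f = 0.01476, h_f = 5.62 m ≈ 5.95 m ✓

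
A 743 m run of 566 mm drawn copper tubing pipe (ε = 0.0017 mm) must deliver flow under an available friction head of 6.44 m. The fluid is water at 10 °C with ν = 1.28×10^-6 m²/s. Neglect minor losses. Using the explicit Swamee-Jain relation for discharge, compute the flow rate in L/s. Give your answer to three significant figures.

Swamee-Jain (Type II): Q = -0.965·√(gD⁵h_f/L)·ln[ε/(3.7D) + √(3.17ν²L/(gD³h_f))]
√(gD⁵h_f/L) = √(9.81·0.566⁵·6.44/743) = 0.07028
ε/(3.7D) = 8.12×10^-7; √(3.17ν²L/(gD³h_f)) = 1.84×10^-5
Q = -0.965·0.07028·ln(1.917×10^-5) = 0.7367 m³/s
Check: V = 2.93 m/s, Re = 1.29×10^6, f = 0.01121, h_f = 6.43 m ≈ 6.44 m ✓

Q ≈ 737 L/s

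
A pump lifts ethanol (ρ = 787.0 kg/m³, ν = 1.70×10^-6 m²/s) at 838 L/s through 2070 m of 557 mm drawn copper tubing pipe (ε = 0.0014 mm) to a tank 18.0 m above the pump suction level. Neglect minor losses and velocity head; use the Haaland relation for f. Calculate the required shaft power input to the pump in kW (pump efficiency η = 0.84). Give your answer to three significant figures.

V = 4Q/(πD²) = 3.439 m/s; Re = 1.13×10^6; ε/D = 2.51×10^-6; f = 0.01140
h_f = f(L/D)V²/2g = 25.54 m
Total head H = z + h_f = 18.0 + 25.54 = 43.54 m
P_hyd = ρgQH = 787.0·9.81·0.838·43.54 = 281.7 kW
P_shaft = P_hyd/η = 281.7/0.84 = 335.4 kW

P_shaft ≈ 335 kW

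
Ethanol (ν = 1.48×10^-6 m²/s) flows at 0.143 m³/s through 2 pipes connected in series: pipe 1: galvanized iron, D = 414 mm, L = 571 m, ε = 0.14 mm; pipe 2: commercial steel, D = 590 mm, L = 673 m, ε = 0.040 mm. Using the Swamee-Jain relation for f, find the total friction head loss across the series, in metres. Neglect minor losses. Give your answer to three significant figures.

H ≈ 1.63 m

Pipe 1: V = 1.062 m/s, Re = 2.97×10^5, ε/D = 3.38×10^-4, f = 0.01734, h_1 = f(L/D)V²/2g = 1.375 m
Pipe 2: V = 0.5230 m/s, Re = 2.09×10^5, ε/D = 6.78×10^-5, f = 0.01602, h_2 = f(L/D)V²/2g = 0.2548 m
Series → Q common, losses add: H = Σh = 1.630 m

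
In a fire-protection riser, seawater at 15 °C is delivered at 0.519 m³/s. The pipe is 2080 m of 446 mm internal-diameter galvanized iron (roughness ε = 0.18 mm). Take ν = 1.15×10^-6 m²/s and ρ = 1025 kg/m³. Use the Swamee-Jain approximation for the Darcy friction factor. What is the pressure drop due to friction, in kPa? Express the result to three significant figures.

V = 4Q/(πD²) = 4·0.519/(π·0.446²) = 3.322 m/s
Re = VD/ν = 3.322·0.446/1.15×10^-6 = 1.29×10^6 → turbulent
ε/D = 0.18/446 = 4.04×10^-4
Swamee-Jain: f = 0.01648
h_f = f(L/D)V²/(2g) = 0.01648·(2080/0.446)·3.322²/(2·9.81) = 43.22 m
Δp = ρg·h_f = 1025·9.81·43.22 = 434.6 kPa

Δp ≈ 435 kPa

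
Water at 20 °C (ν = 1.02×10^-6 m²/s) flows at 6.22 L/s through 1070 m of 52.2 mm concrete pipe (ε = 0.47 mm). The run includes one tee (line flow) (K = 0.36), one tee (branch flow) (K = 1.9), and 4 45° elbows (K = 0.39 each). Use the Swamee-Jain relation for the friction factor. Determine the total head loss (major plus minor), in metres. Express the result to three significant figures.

V = 4Q/(πD²) = 2.906 m/s; V²/2g = 0.4305 m
Re = 1.49×10^5, ε/D = 0.00900 → f = 0.03722 (Swamee-Jain)
Major: h_f = f(L/D)·V²/2g = 0.03722·20498·0.4305 = 328.5 m
Minor: ΣK = 3.82; h_m = ΣK·V²/2g = 1.645 m
Total H_L = 328.5 + 1.645 = 330.1 m

H_L ≈ 330 m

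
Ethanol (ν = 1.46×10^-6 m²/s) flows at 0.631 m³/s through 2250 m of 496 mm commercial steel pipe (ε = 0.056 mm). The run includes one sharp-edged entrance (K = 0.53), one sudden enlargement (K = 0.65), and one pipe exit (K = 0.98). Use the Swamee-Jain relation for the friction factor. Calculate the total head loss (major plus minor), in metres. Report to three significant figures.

H_L ≈ 34.7 m

V = 4Q/(πD²) = 3.266 m/s; V²/2g = 0.5436 m
Re = 1.11×10^6, ε/D = 1.13×10^-4 → f = 0.01359 (Swamee-Jain)
Major: h_f = f(L/D)·V²/2g = 0.01359·4536·0.5436 = 33.50 m
Minor: ΣK = 2.16; h_m = ΣK·V²/2g = 1.174 m
Total H_L = 33.50 + 1.174 = 34.67 m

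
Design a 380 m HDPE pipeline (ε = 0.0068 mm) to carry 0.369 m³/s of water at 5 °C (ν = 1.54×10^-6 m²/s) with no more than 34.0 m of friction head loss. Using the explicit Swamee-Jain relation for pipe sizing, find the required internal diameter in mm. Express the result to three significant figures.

D ≈ 275 mm

Swamee-Jain (Type III): D = 0.66·[ε^1.25·(LQ²/(gh_f))^4.75 + ν·Q^9.4·(L/(gh_f))^5.2]^0.04
LQ²/(gh_f) = 0.1551; L/(gh_f) = 1.139
Term 1 = ε^1.25·(…)^4.75 = 4.97×10^-11; Term 2 = ν·Q^9.4·(…)^5.2 = 2.58×10^-10
D = 0.66·(4.97×10^-11 + 2.58×10^-10)^0.04 = 0.2748 m = 275 mm
Check: V = 6.22 m/s, Re = 1.11×10^6, f = 0.01202, h_f = 32.8 m ≈ 34.0 m ✓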